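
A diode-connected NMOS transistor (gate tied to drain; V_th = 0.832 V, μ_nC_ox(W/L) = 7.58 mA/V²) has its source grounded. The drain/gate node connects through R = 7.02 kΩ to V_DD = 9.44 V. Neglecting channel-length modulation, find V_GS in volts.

V_GS = 1.38 V

With gate tied to drain, V_GS = V_DS ≥ V_GS − V_th, so the device is in saturation.
KCL at the drain: ½ k_n (V_GS − V_th)² = (V_DD − V_GS)/R.
Let x = V_GS − 0.832. Then 26.6 x² + x − 8.608 = 0, giving x = 0.55 V (positive root), so V_GS = 1.38 V.
I_D = (V_DD − V_GS)/R = (9.44 − 1.38) / 7.02 = 1.15 mA.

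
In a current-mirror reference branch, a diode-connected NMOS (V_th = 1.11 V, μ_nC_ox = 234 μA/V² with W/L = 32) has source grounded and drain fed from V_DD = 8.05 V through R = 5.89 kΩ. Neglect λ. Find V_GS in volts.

With gate tied to drain, V_GS = V_DS ≥ V_GS − V_th, so the device is in saturation.
k_n = μ_nC_ox · (W/L) = 7.488 mA/V².
KCL at the drain: ½ k_n (V_GS − V_th)² = (V_DD − V_GS)/R.
Let x = V_GS − 1.11. Then 22.1 x² + x − 6.94 = 0, giving x = 0.539 V (positive root), so V_GS = 1.65 V.
I_D = (V_DD − V_GS)/R = (8.05 − 1.65) / 5.89 = 1.09 mA.

V_GS = 1.65 V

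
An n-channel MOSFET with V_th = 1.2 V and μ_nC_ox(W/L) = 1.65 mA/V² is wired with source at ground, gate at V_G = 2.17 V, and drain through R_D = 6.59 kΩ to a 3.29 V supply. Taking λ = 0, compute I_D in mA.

V_GS = V_G = 2.17 V, so V_ov = 2.17 − 1.2 = 0.97 V.
Assume saturation: I_D = ½ k_n V_ov² = 0.5 × 1.65 × 0.97² = 0.776 mA, giving V_DS = V_DD − I_D R_D = 3.29 − 0.776 × 6.59 = -1.83 V.
But -1.83 V < V_ov = 0.97 V, so the device is actually in triode.
In triode I_D = k_n[V_ov V_DS − ½ V_DS²] and I_D = (V_DD − V_DS)/R_D. Equating: 5.44 V_DS² − 11.55 V_DS + 3.29 = 0, giving V_DS = 0.339 V (the root below V_ov).
I_D = (3.29 − 0.339) / 6.59 = 0.448 mA.

I_D = 0.448 mA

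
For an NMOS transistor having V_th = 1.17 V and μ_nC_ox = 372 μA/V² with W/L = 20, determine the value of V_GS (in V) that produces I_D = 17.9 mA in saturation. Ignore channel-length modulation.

V_GS = 3.36 V

k_n = μ_nC_ox · (W/L) = 7.44 mA/V².
In saturation I_D = ½ k_n (V_GS − V_th)², so V_GS − V_th = √(2 I_D / k_n) = √(2 × 17.9 / 7.44) = 2.19 V.
V_GS = 1.17 + 2.19 = 3.36 V.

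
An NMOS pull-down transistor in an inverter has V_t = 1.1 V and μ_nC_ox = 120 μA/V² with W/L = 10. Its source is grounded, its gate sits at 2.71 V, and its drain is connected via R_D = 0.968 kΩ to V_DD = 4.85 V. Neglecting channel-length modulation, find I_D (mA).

V_GS = V_G = 2.71 V, so V_ov = 2.71 − 1.1 = 1.61 V.
k_n = μ_nC_ox · (W/L) = 1.2 mA/V².
Assume saturation: I_D = ½ k_n V_ov² = 0.5 × 1.2 × 1.61² = 1.56 mA, giving V_DS = V_DD − I_D R_D = 4.85 − 1.56 × 0.968 = 3.34 V.
V_DS = 3.34 V ≥ V_ov = 1.61 V, confirming saturation.

I_D = 1.56 mA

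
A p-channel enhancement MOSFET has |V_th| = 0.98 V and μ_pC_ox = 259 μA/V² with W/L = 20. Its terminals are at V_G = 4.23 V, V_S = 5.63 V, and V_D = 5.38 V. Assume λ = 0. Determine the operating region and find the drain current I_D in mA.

V_SG = V_S − V_G = 5.63 − 4.23 = 1.4 V; V_SD = V_S − V_D = 5.63 − 5.38 = 0.25 V.
k_p = μ_pC_ox · (W/L) = 5.18 mA/V².
V_ov = V_SG − |V_th| = 1.4 − 0.98 = 0.42 V.
Since V_SD = 0.25 V < V_ov = 0.42 V, the device is in the triode region.
I_D = k_p [V_ov · V_SD − ½ V_SD²] = 5.18 × [0.42 × 0.25 − 0.5 × 0.25²] = 0.382 mA.

Triode; I_D = 0.382 mA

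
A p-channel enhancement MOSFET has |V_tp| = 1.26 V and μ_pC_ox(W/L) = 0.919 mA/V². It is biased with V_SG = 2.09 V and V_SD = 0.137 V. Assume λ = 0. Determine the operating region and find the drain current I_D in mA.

V_ov = V_SG − |V_tp| = 2.09 − 1.26 = 0.83 V.
Since V_SD = 0.137 V < V_ov = 0.83 V, the device is in the triode region.
I_D = k_p [V_ov · V_SD − ½ V_SD²] = 0.919 × [0.83 × 0.137 − 0.5 × 0.137²] = 0.0959 mA.

Triode; I_D = 0.0959 mA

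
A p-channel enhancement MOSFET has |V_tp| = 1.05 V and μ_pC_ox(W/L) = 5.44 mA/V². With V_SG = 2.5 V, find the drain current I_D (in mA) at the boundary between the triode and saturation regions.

I_D = 5.72 mA

At the boundary V_SD = V_ov = V_SG − |V_tp| = 2.5 − 1.05 = 1.45 V.
I_D = ½ k_p V_ov² = 0.5 × 5.44 × 1.45² = 5.72 mA.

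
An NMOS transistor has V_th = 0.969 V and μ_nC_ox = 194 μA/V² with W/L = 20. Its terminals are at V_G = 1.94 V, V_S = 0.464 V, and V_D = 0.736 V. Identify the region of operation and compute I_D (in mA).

Triode; I_D = 0.392 mA

V_GS = V_G − V_S = 1.94 − 0.464 = 1.48 V; V_DS = V_D − V_S = 0.736 − 0.464 = 0.272 V.
k_n = μ_nC_ox · (W/L) = 3.88 mA/V².
V_ov = V_GS − V_th = 1.48 − 0.969 = 0.507 V.
Since V_DS = 0.272 V < V_ov = 0.507 V, the device is in the triode region.
I_D = k_n [V_ov · V_DS − ½ V_DS²] = 3.88 × [0.507 × 0.272 − 0.5 × 0.272²] = 0.392 mA.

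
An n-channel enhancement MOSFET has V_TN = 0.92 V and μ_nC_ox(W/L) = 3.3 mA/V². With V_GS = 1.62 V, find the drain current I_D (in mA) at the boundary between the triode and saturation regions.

At the boundary V_DS = V_ov = V_GS − V_TN = 1.62 − 0.92 = 0.7 V.
I_D = ½ k_n V_ov² = 0.5 × 3.3 × 0.7² = 0.809 mA.

I_D = 0.809 mA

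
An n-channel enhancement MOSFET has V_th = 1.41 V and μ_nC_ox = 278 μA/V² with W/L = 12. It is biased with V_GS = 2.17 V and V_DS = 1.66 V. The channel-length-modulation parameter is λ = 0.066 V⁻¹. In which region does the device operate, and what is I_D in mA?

Saturation; I_D = 1.07 mA

k_n = μ_nC_ox · (W/L) = 3.336 mA/V².
V_ov = V_GS − V_th = 2.17 − 1.41 = 0.76 V.
Since V_DS = 1.66 V ≥ V_ov = 0.76 V, the device is in saturation.
I_D = ½ k_n V_ov² (1 + λ V_DS) = 0.5 × 3.336 × 0.76² × (1 + 0.066 × 1.66) = 1.07 mA.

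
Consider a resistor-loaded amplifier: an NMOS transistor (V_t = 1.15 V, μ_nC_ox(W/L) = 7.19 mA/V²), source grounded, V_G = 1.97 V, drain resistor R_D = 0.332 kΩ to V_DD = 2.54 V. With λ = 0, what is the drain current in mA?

I_D = 2.42 mA

V_GS = V_G = 1.97 V, so V_ov = 1.97 − 1.15 = 0.82 V.
Assume saturation: I_D = ½ k_n V_ov² = 0.5 × 7.19 × 0.82² = 2.42 mA, giving V_DS = V_DD − I_D R_D = 2.54 − 2.42 × 0.332 = 1.74 V.
V_DS = 1.74 V ≥ V_ov = 0.82 V, confirming saturation.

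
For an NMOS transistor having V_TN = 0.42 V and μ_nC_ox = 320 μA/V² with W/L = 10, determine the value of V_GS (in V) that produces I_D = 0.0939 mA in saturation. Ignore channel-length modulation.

k_n = μ_nC_ox · (W/L) = 3.2 mA/V².
In saturation I_D = ½ k_n (V_GS − V_TN)², so V_GS − V_TN = √(2 I_D / k_n) = √(2 × 0.0939 / 3.2) = 0.242 V.
V_GS = 0.42 + 0.242 = 0.662 V.

V_GS = 0.662 V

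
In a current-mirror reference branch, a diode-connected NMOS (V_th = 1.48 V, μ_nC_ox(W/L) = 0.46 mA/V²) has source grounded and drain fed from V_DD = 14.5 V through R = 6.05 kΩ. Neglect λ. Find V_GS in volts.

With gate tied to drain, V_GS = V_DS ≥ V_GS − V_th, so the device is in saturation.
KCL at the drain: ½ k_n (V_GS − V_th)² = (V_DD − V_GS)/R.
Let x = V_GS − 1.48. Then 1.39 x² + x − 13.02 = 0, giving x = 2.72 V (positive root), so V_GS = 4.2 V.
I_D = (V_DD − V_GS)/R = (14.5 − 4.2) / 6.05 = 1.7 mA.

V_GS = 4.20 V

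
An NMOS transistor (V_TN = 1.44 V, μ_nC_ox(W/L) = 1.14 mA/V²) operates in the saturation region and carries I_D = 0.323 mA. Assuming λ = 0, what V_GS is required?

In saturation I_D = ½ k_n (V_GS − V_TN)², so V_GS − V_TN = √(2 I_D / k_n) = √(2 × 0.323 / 1.14) = 0.753 V.
V_GS = 1.44 + 0.753 = 2.19 V.

V_GS = 2.19 V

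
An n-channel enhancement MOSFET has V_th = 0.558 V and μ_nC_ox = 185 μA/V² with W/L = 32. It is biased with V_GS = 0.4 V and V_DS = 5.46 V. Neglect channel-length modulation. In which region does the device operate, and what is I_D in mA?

Cutoff; I_D = 0 mA

V_GS = 0.4 V < V_th = 0.558 V, so the transistor is in cutoff.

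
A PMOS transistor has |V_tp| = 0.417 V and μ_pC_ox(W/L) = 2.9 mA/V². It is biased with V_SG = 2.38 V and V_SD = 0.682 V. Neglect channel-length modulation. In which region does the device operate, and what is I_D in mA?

Triode; I_D = 3.21 mA

V_ov = V_SG − |V_tp| = 2.38 − 0.417 = 1.96 V.
Since V_SD = 0.682 V < V_ov = 1.96 V, the device is in the triode region.
I_D = k_p [V_ov · V_SD − ½ V_SD²] = 2.9 × [1.96 × 0.682 − 0.5 × 0.682²] = 3.21 mA.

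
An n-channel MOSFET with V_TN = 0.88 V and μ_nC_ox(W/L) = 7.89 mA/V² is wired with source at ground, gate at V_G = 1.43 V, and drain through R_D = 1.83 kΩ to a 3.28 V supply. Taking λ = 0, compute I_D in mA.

V_GS = V_G = 1.43 V, so V_ov = 1.43 − 0.88 = 0.55 V.
Assume saturation: I_D = ½ k_n V_ov² = 0.5 × 7.89 × 0.55² = 1.19 mA, giving V_DS = V_DD − I_D R_D = 3.28 − 1.19 × 1.83 = 1.1 V.
V_DS = 1.1 V ≥ V_ov = 0.55 V, confirming saturation.

I_D = 1.19 mA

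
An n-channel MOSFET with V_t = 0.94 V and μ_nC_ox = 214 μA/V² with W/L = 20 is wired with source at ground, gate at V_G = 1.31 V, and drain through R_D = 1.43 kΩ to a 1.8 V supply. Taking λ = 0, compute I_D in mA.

V_GS = V_G = 1.31 V, so V_ov = 1.31 − 0.94 = 0.37 V.
k_n = μ_nC_ox · (W/L) = 4.28 mA/V².
Assume saturation: I_D = ½ k_n V_ov² = 0.5 × 4.28 × 0.37² = 0.293 mA, giving V_DS = V_DD − I_D R_D = 1.8 − 0.293 × 1.43 = 1.38 V.
V_DS = 1.38 V ≥ V_ov = 0.37 V, confirming saturation.

I_D = 0.293 mA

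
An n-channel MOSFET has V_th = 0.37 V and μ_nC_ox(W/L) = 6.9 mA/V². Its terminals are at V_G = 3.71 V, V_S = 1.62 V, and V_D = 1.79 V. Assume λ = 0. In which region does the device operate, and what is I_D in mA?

Triode; I_D = 1.92 mA

V_GS = V_G − V_S = 3.71 − 1.62 = 2.09 V; V_DS = V_D − V_S = 1.79 − 1.62 = 0.17 V.
V_ov = V_GS − V_th = 2.09 − 0.37 = 1.72 V.
Since V_DS = 0.17 V < V_ov = 1.72 V, the device is in the triode region.
I_D = k_n [V_ov · V_DS − ½ V_DS²] = 6.9 × [1.72 × 0.17 − 0.5 × 0.17²] = 1.92 mA.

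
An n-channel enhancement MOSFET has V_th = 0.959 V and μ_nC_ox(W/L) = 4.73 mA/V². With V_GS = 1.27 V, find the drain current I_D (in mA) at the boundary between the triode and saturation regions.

At the boundary V_DS = V_ov = V_GS − V_th = 1.27 − 0.959 = 0.311 V.
I_D = ½ k_n V_ov² = 0.5 × 4.73 × 0.311² = 0.229 mA.

I_D = 0.229 mA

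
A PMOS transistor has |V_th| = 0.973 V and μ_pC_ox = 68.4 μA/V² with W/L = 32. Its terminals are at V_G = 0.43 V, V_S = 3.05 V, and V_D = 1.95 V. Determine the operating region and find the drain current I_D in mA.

V_SG = V_S − V_G = 3.05 − 0.43 = 2.62 V; V_SD = V_S − V_D = 3.05 − 1.95 = 1.1 V.
k_p = μ_pC_ox · (W/L) = 2.189 mA/V².
V_ov = V_SG − |V_th| = 2.62 − 0.973 = 1.65 V.
Since V_SD = 1.1 V < V_ov = 1.65 V, the device is in the triode region.
I_D = k_p [V_ov · V_SD − ½ V_SD²] = 2.189 × [1.65 × 1.1 − 0.5 × 1.1²] = 2.64 mA.

Triode; I_D = 2.64 mA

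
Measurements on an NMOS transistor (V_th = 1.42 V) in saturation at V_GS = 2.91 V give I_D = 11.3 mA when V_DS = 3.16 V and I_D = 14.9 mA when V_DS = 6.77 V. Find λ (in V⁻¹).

λ = 0.122 V⁻¹

With V_GS fixed, I_D ∝ (1 + λ V_DS) in saturation, so I_D2/I_D1 = (1 + λ V_DS2)/(1 + λ V_DS1).
14.9/11.3 = 1.319 = (1 + 6.77 λ)/(1 + 3.16 λ).
Solving: λ (I_D1 V_DS2 − I_D2 V_DS1) = I_D2 − I_D1, so λ = (14.9 − 11.3) / (11.3 × 6.77 − 14.9 × 3.16) = 3.6 / 29.4 = 0.122 V⁻¹.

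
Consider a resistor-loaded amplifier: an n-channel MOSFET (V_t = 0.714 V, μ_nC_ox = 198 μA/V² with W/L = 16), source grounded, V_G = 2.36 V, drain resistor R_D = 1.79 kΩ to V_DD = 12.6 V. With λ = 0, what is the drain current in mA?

V_GS = V_G = 2.36 V, so V_ov = 2.36 − 0.714 = 1.65 V.
k_n = μ_nC_ox · (W/L) = 3.168 mA/V².
Assume saturation: I_D = ½ k_n V_ov² = 0.5 × 3.168 × 1.65² = 4.29 mA, giving V_DS = V_DD − I_D R_D = 12.6 − 4.29 × 1.79 = 4.92 V.
V_DS = 4.92 V ≥ V_ov = 1.65 V, confirming saturation.

I_D = 4.29 mA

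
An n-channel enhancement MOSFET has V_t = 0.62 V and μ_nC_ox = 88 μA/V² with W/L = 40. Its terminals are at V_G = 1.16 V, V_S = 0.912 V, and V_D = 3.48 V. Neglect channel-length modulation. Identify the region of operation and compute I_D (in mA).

Cutoff; I_D = 0 mA

V_GS = V_G − V_S = 1.16 − 0.912 = 0.248 V; V_DS = V_D − V_S = 3.48 − 0.912 = 2.57 V.
V_GS = 0.248 V < V_t = 0.62 V, so the transistor is in cutoff.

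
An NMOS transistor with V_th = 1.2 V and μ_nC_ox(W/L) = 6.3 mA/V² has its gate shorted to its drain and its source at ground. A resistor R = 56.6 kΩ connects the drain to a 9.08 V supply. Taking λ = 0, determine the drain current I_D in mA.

With gate tied to drain, V_GS = V_DS ≥ V_GS − V_th, so the device is in saturation.
KCL at the drain: ½ k_n (V_GS − V_th)² = (V_DD − V_GS)/R.
Let x = V_GS − 1.2. Then 178 x² + x − 7.88 = 0, giving x = 0.207 V (positive root), so V_GS = 1.41 V.
I_D = (V_DD − V_GS)/R = (9.08 − 1.41) / 56.6 = 0.136 mA.

I_D = 0.136 mA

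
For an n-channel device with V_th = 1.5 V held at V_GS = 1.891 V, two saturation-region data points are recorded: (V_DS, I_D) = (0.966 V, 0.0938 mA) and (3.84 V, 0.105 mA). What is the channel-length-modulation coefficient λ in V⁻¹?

λ = 0.0433 V⁻¹

With V_GS fixed, I_D ∝ (1 + λ V_DS) in saturation, so I_D2/I_D1 = (1 + λ V_DS2)/(1 + λ V_DS1).
0.105/0.0938 = 1.119 = (1 + 3.84 λ)/(1 + 0.966 λ).
Solving: λ (I_D1 V_DS2 − I_D2 V_DS1) = I_D2 − I_D1, so λ = (0.105 − 0.0938) / (0.0938 × 3.84 − 0.105 × 0.966) = 0.0112 / 0.259 = 0.0433 V⁻¹.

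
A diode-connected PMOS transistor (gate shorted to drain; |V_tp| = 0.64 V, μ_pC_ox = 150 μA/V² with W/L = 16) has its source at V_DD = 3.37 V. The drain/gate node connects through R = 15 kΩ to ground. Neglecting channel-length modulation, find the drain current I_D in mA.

I_D = 0.158 mA

With gate tied to drain, V_SG = V_SD ≥ V_SG − |V_tp|, so the device is in saturation.
k_p = μ_pC_ox · (W/L) = 2.4 mA/V².
KCL at the drain: ½ k_p (V_SG − |V_tp|)² = (V_DD − V_SG)/R.
Let x = V_SG − 0.64. Then 18 x² + x − 2.73 = 0, giving x = 0.363 V (positive root), so V_SG = 1 V.
I_D = (V_DD − V_SG)/R = (3.37 − 1) / 15 = 0.158 mA.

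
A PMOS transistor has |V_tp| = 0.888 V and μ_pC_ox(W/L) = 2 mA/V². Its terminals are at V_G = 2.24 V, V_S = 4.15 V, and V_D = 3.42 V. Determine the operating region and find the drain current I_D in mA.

V_SG = V_S − V_G = 4.15 − 2.24 = 1.91 V; V_SD = V_S − V_D = 4.15 − 3.42 = 0.73 V.
V_ov = V_SG − |V_tp| = 1.91 − 0.888 = 1.02 V.
Since V_SD = 0.73 V < V_ov = 1.02 V, the device is in the triode region.
I_D = k_p [V_ov · V_SD − ½ V_SD²] = 2 × [1.02 × 0.73 − 0.5 × 0.73²] = 0.959 mA.

Triode; I_D = 0.959 mA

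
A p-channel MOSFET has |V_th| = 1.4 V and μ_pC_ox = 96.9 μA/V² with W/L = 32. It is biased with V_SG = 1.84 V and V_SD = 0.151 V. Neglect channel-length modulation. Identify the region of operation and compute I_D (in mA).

Triode; I_D = 0.171 mA

k_p = μ_pC_ox · (W/L) = 3.101 mA/V².
V_ov = V_SG − |V_th| = 1.84 − 1.4 = 0.44 V.
Since V_SD = 0.151 V < V_ov = 0.44 V, the device is in the triode region.
I_D = k_p [V_ov · V_SD − ½ V_SD²] = 3.101 × [0.44 × 0.151 − 0.5 × 0.151²] = 0.171 mA.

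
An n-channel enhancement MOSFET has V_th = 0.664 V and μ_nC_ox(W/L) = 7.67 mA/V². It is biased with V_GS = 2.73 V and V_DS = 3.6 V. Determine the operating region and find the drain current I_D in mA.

Saturation; I_D = 16.4 mA

V_ov = V_GS − V_th = 2.73 − 0.664 = 2.07 V.
Since V_DS = 3.6 V ≥ V_ov = 2.07 V, the device is in saturation.
I_D = ½ k_n V_ov² = 0.5 × 7.67 × 2.07² = 16.4 mA.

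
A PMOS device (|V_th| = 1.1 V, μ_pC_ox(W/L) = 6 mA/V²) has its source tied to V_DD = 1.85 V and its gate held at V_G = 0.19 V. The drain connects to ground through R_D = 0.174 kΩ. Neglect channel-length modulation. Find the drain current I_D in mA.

I_D = 0.941 mA

V_SG = V_DD − V_G = 1.85 − 0.19 = 1.66 V, so V_ov = 1.66 − 1.1 = 0.56 V.
Assume saturation: I_D = ½ k_p V_ov² = 0.5 × 6 × 0.56² = 0.941 mA, giving V_SD = V_DD − I_D R_D = 1.85 − 0.941 × 0.174 = 1.69 V.
V_SD = 1.69 V ≥ V_ov = 0.56 V, confirming saturation.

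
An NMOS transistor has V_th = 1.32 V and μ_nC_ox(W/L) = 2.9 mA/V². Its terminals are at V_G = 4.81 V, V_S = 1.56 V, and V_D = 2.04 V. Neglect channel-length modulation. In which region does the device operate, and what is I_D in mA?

Triode; I_D = 2.35 mA

V_GS = V_G − V_S = 4.81 − 1.56 = 3.25 V; V_DS = V_D − V_S = 2.04 − 1.56 = 0.48 V.
V_ov = V_GS − V_th = 3.25 − 1.32 = 1.93 V.
Since V_DS = 0.48 V < V_ov = 1.93 V, the device is in the triode region.
I_D = k_n [V_ov · V_DS − ½ V_DS²] = 2.9 × [1.93 × 0.48 − 0.5 × 0.48²] = 2.35 mA.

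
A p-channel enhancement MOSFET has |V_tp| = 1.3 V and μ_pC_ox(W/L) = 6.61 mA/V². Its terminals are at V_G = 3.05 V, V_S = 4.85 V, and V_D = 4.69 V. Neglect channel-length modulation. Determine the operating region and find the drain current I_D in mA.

V_SG = V_S − V_G = 4.85 − 3.05 = 1.8 V; V_SD = V_S − V_D = 4.85 − 4.69 = 0.16 V.
V_ov = V_SG − |V_tp| = 1.8 − 1.3 = 0.5 V.
Since V_SD = 0.16 V < V_ov = 0.5 V, the device is in the triode region.
I_D = k_p [V_ov · V_SD − ½ V_SD²] = 6.61 × [0.5 × 0.16 − 0.5 × 0.16²] = 0.444 mA.

Triode; I_D = 0.444 mA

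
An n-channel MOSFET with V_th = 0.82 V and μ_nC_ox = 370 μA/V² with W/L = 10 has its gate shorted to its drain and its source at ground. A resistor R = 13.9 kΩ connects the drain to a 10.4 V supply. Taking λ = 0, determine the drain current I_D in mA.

With gate tied to drain, V_GS = V_DS ≥ V_GS − V_th, so the device is in saturation.
k_n = μ_nC_ox · (W/L) = 3.7 mA/V².
KCL at the drain: ½ k_n (V_GS − V_th)² = (V_DD − V_GS)/R.
Let x = V_GS − 0.82. Then 25.7 x² + x − 9.58 = 0, giving x = 0.591 V (positive root), so V_GS = 1.41 V.
I_D = (V_DD − V_GS)/R = (10.4 − 1.41) / 13.9 = 0.647 mA.

I_D = 0.647 mA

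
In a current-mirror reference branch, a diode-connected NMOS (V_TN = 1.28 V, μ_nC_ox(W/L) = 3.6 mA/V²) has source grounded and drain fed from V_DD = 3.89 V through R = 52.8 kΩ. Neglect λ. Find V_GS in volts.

V_GS = 1.44 V

With gate tied to drain, V_GS = V_DS ≥ V_GS − V_TN, so the device is in saturation.
KCL at the drain: ½ k_n (V_GS − V_TN)² = (V_DD − V_GS)/R.
Let x = V_GS − 1.28. Then 95 x² + x − 2.61 = 0, giving x = 0.161 V (positive root), so V_GS = 1.44 V.
I_D = (V_DD − V_GS)/R = (3.89 − 1.44) / 52.8 = 0.0464 mA.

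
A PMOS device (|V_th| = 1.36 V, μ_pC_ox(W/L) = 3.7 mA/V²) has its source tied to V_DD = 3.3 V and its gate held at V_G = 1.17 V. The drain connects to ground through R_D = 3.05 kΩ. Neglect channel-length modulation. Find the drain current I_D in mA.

V_SG = V_DD − V_G = 3.3 − 1.17 = 2.13 V, so V_ov = 2.13 − 1.36 = 0.77 V.
Assume saturation: I_D = ½ k_p V_ov² = 0.5 × 3.7 × 0.77² = 1.1 mA, giving V_SD = V_DD − I_D R_D = 3.3 − 1.1 × 3.05 = -0.0454 V.
But -0.0454 V < V_ov = 0.77 V, so the device is actually in triode.
In triode I_D = k_p[V_ov V_SD − ½ V_SD²] and I_D = (V_DD − V_SD)/R_D. Equating: 5.64 V_SD² − 9.689 V_SD + 3.3 = 0, giving V_SD = 0.468 V (the root below V_ov).
I_D = (3.3 − 0.468) / 3.05 = 0.928 mA.

I_D = 0.928 mA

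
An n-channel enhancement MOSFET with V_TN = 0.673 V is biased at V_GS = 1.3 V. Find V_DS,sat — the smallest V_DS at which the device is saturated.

V_DS,sat = 0.627 V

The boundary between triode and saturation is V_DS = V_GS − V_TN = V_ov.
V_ov = 1.3 − 0.673 = 0.627 V.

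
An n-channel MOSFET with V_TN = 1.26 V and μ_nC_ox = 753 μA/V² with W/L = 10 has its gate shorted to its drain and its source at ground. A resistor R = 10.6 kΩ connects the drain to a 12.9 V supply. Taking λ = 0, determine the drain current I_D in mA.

I_D = 1.05 mA

With gate tied to drain, V_GS = V_DS ≥ V_GS − V_TN, so the device is in saturation.
k_n = μ_nC_ox · (W/L) = 7.53 mA/V².
KCL at the drain: ½ k_n (V_GS − V_TN)² = (V_DD − V_GS)/R.
Let x = V_GS − 1.26. Then 39.9 x² + x − 11.64 = 0, giving x = 0.528 V (positive root), so V_GS = 1.79 V.
I_D = (V_DD − V_GS)/R = (12.9 − 1.79) / 10.6 = 1.05 mA.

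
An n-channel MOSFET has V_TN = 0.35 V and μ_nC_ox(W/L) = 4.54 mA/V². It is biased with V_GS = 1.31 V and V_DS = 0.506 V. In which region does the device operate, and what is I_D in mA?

V_ov = V_GS − V_TN = 1.31 − 0.35 = 0.96 V.
Since V_DS = 0.506 V < V_ov = 0.96 V, the device is in the triode region.
I_D = k_n [V_ov · V_DS − ½ V_DS²] = 4.54 × [0.96 × 0.506 − 0.5 × 0.506²] = 1.62 mA.

Triode; I_D = 1.62 mA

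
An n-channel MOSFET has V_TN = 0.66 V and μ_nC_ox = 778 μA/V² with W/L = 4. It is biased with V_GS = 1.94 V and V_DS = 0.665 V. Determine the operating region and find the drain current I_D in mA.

Triode; I_D = 1.96 mA

k_n = μ_nC_ox · (W/L) = 3.112 mA/V².
V_ov = V_GS − V_TN = 1.94 − 0.66 = 1.28 V.
Since V_DS = 0.665 V < V_ov = 1.28 V, the device is in the triode region.
I_D = k_n [V_ov · V_DS − ½ V_DS²] = 3.112 × [1.28 × 0.665 − 0.5 × 0.665²] = 1.96 mA.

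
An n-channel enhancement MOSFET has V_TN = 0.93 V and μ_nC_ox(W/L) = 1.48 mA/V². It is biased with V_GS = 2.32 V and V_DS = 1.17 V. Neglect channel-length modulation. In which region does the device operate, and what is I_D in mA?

V_ov = V_GS − V_TN = 2.32 − 0.93 = 1.39 V.
Since V_DS = 1.17 V < V_ov = 1.39 V, the device is in the triode region.
I_D = k_n [V_ov · V_DS − ½ V_DS²] = 1.48 × [1.39 × 1.17 − 0.5 × 1.17²] = 1.39 mA.

Triode; I_D = 1.39 mA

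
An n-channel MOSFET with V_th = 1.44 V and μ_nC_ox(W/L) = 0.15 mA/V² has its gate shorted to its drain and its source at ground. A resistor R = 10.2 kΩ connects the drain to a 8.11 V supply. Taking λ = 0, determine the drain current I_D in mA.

I_D = 0.422 mA

With gate tied to drain, V_GS = V_DS ≥ V_GS − V_th, so the device is in saturation.
KCL at the drain: ½ k_n (V_GS − V_th)² = (V_DD − V_GS)/R.
Let x = V_GS − 1.44. Then 0.765 x² + x − 6.67 = 0, giving x = 2.37 V (positive root), so V_GS = 3.81 V.
I_D = (V_DD − V_GS)/R = (8.11 − 3.81) / 10.2 = 0.422 mA.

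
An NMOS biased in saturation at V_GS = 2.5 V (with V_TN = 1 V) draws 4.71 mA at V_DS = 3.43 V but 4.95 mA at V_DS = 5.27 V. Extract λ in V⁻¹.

λ = 0.0306 V⁻¹

With V_GS fixed, I_D ∝ (1 + λ V_DS) in saturation, so I_D2/I_D1 = (1 + λ V_DS2)/(1 + λ V_DS1).
4.95/4.71 = 1.051 = (1 + 5.27 λ)/(1 + 3.43 λ).
Solving: λ (I_D1 V_DS2 − I_D2 V_DS1) = I_D2 − I_D1, so λ = (4.95 − 4.71) / (4.71 × 5.27 − 4.95 × 3.43) = 0.24 / 7.84 = 0.0306 V⁻¹.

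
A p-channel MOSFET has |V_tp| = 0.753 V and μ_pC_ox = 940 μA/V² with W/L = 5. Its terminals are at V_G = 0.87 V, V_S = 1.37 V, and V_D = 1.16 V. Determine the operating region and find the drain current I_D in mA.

Cutoff; I_D = 0 mA

V_SG = V_S − V_G = 1.37 − 0.87 = 0.5 V; V_SD = V_S − V_D = 1.37 − 1.16 = 0.21 V.
V_SG = 0.5 V < |V_tp| = 0.753 V, so the transistor is in cutoff.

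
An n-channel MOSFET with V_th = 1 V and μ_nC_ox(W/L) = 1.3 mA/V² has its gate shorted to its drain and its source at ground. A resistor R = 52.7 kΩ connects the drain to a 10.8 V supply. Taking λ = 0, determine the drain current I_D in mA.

With gate tied to drain, V_GS = V_DS ≥ V_GS − V_th, so the device is in saturation.
KCL at the drain: ½ k_n (V_GS − V_th)² = (V_DD − V_GS)/R.
Let x = V_GS − 1. Then 34.3 x² + x − 9.8 = 0, giving x = 0.52 V (positive root), so V_GS = 1.52 V.
I_D = (V_DD − V_GS)/R = (10.8 − 1.52) / 52.7 = 0.176 mA.

I_D = 0.176 mA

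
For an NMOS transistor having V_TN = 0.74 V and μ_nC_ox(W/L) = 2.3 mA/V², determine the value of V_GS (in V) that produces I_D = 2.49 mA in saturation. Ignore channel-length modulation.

V_GS = 2.21 V

In saturation I_D = ½ k_n (V_GS − V_TN)², so V_GS − V_TN = √(2 I_D / k_n) = √(2 × 2.49 / 2.3) = 1.47 V.
V_GS = 0.74 + 1.47 = 2.21 V.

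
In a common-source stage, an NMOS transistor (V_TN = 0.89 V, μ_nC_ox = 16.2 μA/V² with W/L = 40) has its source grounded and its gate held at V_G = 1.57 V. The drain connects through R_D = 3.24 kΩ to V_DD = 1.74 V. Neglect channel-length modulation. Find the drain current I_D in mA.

V_GS = V_G = 1.57 V, so V_ov = 1.57 − 0.89 = 0.68 V.
k_n = μ_nC_ox · (W/L) = 0.648 mA/V².
Assume saturation: I_D = ½ k_n V_ov² = 0.5 × 0.648 × 0.68² = 0.15 mA, giving V_DS = V_DD − I_D R_D = 1.74 − 0.15 × 3.24 = 1.25 V.
V_DS = 1.25 V ≥ V_ov = 0.68 V, confirming saturation.

I_D = 0.150 mA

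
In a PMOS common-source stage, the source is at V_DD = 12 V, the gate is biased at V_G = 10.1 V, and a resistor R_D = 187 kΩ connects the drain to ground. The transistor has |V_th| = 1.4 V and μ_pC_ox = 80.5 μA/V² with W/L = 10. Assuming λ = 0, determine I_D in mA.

I_D = 0.0631 mA

V_SG = V_DD − V_G = 12 − 10.1 = 1.9 V, so V_ov = 1.9 − 1.4 = 0.5 V.
k_p = μ_pC_ox · (W/L) = 0.805 mA/V².
Assume saturation: I_D = ½ k_p V_ov² = 0.5 × 0.805 × 0.5² = 0.101 mA, giving V_SD = V_DD − I_D R_D = 12 − 0.101 × 187 = -6.82 V.
But -6.82 V < V_ov = 0.5 V, so the device is actually in triode.
In triode I_D = k_p[V_ov V_SD − ½ V_SD²] and I_D = (V_DD − V_SD)/R_D. Equating: 75.3 V_SD² − 76.27 V_SD + 12 = 0, giving V_SD = 0.195 V (the root below V_ov).
I_D = (12 − 0.195) / 187 = 0.0631 mA.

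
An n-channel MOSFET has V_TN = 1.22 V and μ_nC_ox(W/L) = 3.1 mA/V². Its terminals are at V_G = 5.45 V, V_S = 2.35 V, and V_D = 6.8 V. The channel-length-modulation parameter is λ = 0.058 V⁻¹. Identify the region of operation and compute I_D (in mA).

V_GS = V_G − V_S = 5.45 − 2.35 = 3.1 V; V_DS = V_D − V_S = 6.8 − 2.35 = 4.45 V.
V_ov = V_GS − V_TN = 3.1 − 1.22 = 1.88 V.
Since V_DS = 4.45 V ≥ V_ov = 1.88 V, the device is in saturation.
I_D = ½ k_n V_ov² (1 + λ V_DS) = 0.5 × 3.1 × 1.88² × (1 + 0.058 × 4.45) = 6.89 mA.

Saturation; I_D = 6.89 mA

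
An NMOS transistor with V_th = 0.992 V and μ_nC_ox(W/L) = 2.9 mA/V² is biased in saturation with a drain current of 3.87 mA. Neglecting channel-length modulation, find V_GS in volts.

V_GS = 2.63 V

In saturation I_D = ½ k_n (V_GS − V_th)², so V_GS − V_th = √(2 I_D / k_n) = √(2 × 3.87 / 2.9) = 1.63 V.
V_GS = 0.992 + 1.63 = 2.63 V.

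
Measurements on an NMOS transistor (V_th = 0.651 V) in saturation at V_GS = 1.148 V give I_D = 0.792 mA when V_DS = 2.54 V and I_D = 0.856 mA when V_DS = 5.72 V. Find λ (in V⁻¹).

With V_GS fixed, I_D ∝ (1 + λ V_DS) in saturation, so I_D2/I_D1 = (1 + λ V_DS2)/(1 + λ V_DS1).
0.856/0.792 = 1.081 = (1 + 5.72 λ)/(1 + 2.54 λ).
Solving: λ (I_D1 V_DS2 − I_D2 V_DS1) = I_D2 − I_D1, so λ = (0.856 − 0.792) / (0.792 × 5.72 − 0.856 × 2.54) = 0.064 / 2.36 = 0.0272 V⁻¹.

λ = 0.0272 V⁻¹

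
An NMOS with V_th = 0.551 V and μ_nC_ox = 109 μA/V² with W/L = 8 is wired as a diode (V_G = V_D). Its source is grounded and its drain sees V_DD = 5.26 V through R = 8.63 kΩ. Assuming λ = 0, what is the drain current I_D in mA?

I_D = 0.431 mA

With gate tied to drain, V_GS = V_DS ≥ V_GS − V_th, so the device is in saturation.
k_n = μ_nC_ox · (W/L) = 0.872 mA/V².
KCL at the drain: ½ k_n (V_GS − V_th)² = (V_DD − V_GS)/R.
Let x = V_GS − 0.551. Then 3.76 x² + x − 4.709 = 0, giving x = 0.994 V (positive root), so V_GS = 1.54 V.
I_D = (V_DD − V_GS)/R = (5.26 − 1.54) / 8.63 = 0.431 mA.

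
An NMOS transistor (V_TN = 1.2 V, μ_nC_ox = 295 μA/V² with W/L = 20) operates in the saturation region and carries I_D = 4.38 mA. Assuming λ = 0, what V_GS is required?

V_GS = 2.42 V

k_n = μ_nC_ox · (W/L) = 5.9 mA/V².
In saturation I_D = ½ k_n (V_GS − V_TN)², so V_GS − V_TN = √(2 I_D / k_n) = √(2 × 4.38 / 5.9) = 1.22 V.
V_GS = 1.2 + 1.22 = 2.42 V.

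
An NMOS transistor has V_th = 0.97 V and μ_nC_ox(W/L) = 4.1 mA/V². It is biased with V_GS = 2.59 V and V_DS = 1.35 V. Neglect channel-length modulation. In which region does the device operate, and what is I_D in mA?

Triode; I_D = 5.23 mA

V_ov = V_GS − V_th = 2.59 − 0.97 = 1.62 V.
Since V_DS = 1.35 V < V_ov = 1.62 V, the device is in the triode region.
I_D = k_n [V_ov · V_DS − ½ V_DS²] = 4.1 × [1.62 × 1.35 − 0.5 × 1.35²] = 5.23 mA.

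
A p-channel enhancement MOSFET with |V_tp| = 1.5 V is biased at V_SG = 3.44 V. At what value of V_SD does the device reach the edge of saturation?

The boundary between triode and saturation is V_SD = V_SG − |V_tp| = V_ov.
V_ov = 3.44 − 1.5 = 1.94 V.

V_SD,sat = 1.94 V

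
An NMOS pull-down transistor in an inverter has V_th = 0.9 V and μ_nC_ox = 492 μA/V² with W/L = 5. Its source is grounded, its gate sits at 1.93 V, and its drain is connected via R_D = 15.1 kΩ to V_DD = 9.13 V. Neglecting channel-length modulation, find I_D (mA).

V_GS = V_G = 1.93 V, so V_ov = 1.93 − 0.9 = 1.03 V.
k_n = μ_nC_ox · (W/L) = 2.46 mA/V².
Assume saturation: I_D = ½ k_n V_ov² = 0.5 × 2.46 × 1.03² = 1.3 mA, giving V_DS = V_DD − I_D R_D = 9.13 − 1.3 × 15.1 = -10.6 V.
But -10.6 V < V_ov = 1.03 V, so the device is actually in triode.
In triode I_D = k_n[V_ov V_DS − ½ V_DS²] and I_D = (V_DD − V_DS)/R_D. Equating: 18.6 V_DS² − 39.26 V_DS + 9.13 = 0, giving V_DS = 0.266 V (the root below V_ov).
I_D = (9.13 − 0.266) / 15.1 = 0.587 mA.

I_D = 0.587 mA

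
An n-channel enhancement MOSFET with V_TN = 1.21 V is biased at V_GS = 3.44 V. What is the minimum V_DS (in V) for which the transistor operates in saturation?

V_DS,sat = 2.23 V

The boundary between triode and saturation is V_DS = V_GS − V_TN = V_ov.
V_ov = 3.44 − 1.21 = 2.23 V.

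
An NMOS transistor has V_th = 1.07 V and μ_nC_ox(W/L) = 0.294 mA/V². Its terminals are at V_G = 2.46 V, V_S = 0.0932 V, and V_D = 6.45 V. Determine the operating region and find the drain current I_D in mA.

V_GS = V_G − V_S = 2.46 − 0.0932 = 2.37 V; V_DS = V_D − V_S = 6.45 − 0.0932 = 6.36 V.
V_ov = V_GS − V_th = 2.37 − 1.07 = 1.3 V.
Since V_DS = 6.36 V ≥ V_ov = 1.3 V, the device is in saturation.
I_D = ½ k_n V_ov² = 0.5 × 0.294 × 1.3² = 0.247 mA.

Saturation; I_D = 0.247 mA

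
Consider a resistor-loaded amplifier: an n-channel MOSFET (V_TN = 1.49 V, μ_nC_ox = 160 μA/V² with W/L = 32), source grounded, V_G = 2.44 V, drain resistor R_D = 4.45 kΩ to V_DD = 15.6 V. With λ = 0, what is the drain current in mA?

V_GS = V_G = 2.44 V, so V_ov = 2.44 − 1.49 = 0.95 V.
k_n = μ_nC_ox · (W/L) = 5.12 mA/V².
Assume saturation: I_D = ½ k_n V_ov² = 0.5 × 5.12 × 0.95² = 2.31 mA, giving V_DS = V_DD − I_D R_D = 15.6 − 2.31 × 4.45 = 5.32 V.
V_DS = 5.32 V ≥ V_ov = 0.95 V, confirming saturation.

I_D = 2.31 mA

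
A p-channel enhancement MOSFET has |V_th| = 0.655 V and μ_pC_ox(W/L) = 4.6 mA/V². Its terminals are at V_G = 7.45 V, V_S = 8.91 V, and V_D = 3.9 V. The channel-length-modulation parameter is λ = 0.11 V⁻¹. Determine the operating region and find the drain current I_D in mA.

Saturation; I_D = 2.31 mA

V_SG = V_S − V_G = 8.91 − 7.45 = 1.46 V; V_SD = V_S − V_D = 8.91 − 3.9 = 5.01 V.
V_ov = V_SG − |V_th| = 1.46 − 0.655 = 0.805 V.
Since V_SD = 5.01 V ≥ V_ov = 0.805 V, the device is in saturation.
I_D = ½ k_p V_ov² (1 + λ V_SD) = 0.5 × 4.6 × 0.805² × (1 + 0.11 × 5.01) = 2.31 mA.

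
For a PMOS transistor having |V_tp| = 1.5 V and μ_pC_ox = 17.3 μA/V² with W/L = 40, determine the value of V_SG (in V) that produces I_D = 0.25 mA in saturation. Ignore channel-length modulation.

k_p = μ_pC_ox · (W/L) = 0.692 mA/V².
In saturation I_D = ½ k_p (V_SG − |V_tp|)², so V_SG − |V_tp| = √(2 I_D / k_p) = √(2 × 0.25 / 0.692) = 0.85 V.
V_SG = 1.5 + 0.85 = 2.35 V.

V_SG = 2.35 V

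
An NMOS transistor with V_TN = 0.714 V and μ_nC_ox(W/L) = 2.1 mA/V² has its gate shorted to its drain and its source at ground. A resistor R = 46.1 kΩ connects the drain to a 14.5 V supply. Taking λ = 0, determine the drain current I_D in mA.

I_D = 0.288 mA

With gate tied to drain, V_GS = V_DS ≥ V_GS − V_TN, so the device is in saturation.
KCL at the drain: ½ k_n (V_GS − V_TN)² = (V_DD − V_GS)/R.
Let x = V_GS − 0.714. Then 48.4 x² + x − 13.79 = 0, giving x = 0.523 V (positive root), so V_GS = 1.24 V.
I_D = (V_DD − V_GS)/R = (14.5 − 1.24) / 46.1 = 0.288 mA.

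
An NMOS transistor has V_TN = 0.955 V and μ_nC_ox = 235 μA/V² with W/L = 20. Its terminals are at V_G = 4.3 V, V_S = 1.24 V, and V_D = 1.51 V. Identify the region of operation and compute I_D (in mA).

Triode; I_D = 2.50 mA

V_GS = V_G − V_S = 4.3 − 1.24 = 3.06 V; V_DS = V_D − V_S = 1.51 − 1.24 = 0.27 V.
k_n = μ_nC_ox · (W/L) = 4.7 mA/V².
V_ov = V_GS − V_TN = 3.06 − 0.955 = 2.1 V.
Since V_DS = 0.27 V < V_ov = 2.1 V, the device is in the triode region.
I_D = k_n [V_ov · V_DS − ½ V_DS²] = 4.7 × [2.1 × 0.27 − 0.5 × 0.27²] = 2.5 mA.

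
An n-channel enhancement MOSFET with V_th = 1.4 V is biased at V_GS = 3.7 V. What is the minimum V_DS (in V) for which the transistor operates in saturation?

The boundary between triode and saturation is V_DS = V_GS − V_th = V_ov.
V_ov = 3.7 − 1.4 = 2.3 V.

V_DS,sat = 2.30 V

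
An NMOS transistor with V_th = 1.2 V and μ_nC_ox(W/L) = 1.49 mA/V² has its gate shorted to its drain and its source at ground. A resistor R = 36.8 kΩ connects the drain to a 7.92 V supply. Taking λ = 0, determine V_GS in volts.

With gate tied to drain, V_GS = V_DS ≥ V_GS − V_th, so the device is in saturation.
KCL at the drain: ½ k_n (V_GS − V_th)² = (V_DD − V_GS)/R.
Let x = V_GS − 1.2. Then 27.4 x² + x − 6.72 = 0, giving x = 0.477 V (positive root), so V_GS = 1.68 V.
I_D = (V_DD − V_GS)/R = (7.92 − 1.68) / 36.8 = 0.17 mA.

V_GS = 1.68 V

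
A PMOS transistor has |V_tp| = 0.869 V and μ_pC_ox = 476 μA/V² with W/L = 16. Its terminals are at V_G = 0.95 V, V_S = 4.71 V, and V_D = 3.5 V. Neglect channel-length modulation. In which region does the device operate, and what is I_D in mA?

V_SG = V_S − V_G = 4.71 − 0.95 = 3.76 V; V_SD = V_S − V_D = 4.71 − 3.5 = 1.21 V.
k_p = μ_pC_ox · (W/L) = 7.616 mA/V².
V_ov = V_SG − |V_tp| = 3.76 − 0.869 = 2.89 V.
Since V_SD = 1.21 V < V_ov = 2.89 V, the device is in the triode region.
I_D = k_p [V_ov · V_SD − ½ V_SD²] = 7.616 × [2.89 × 1.21 − 0.5 × 1.21²] = 21.1 mA.

Triode; I_D = 21.1 mA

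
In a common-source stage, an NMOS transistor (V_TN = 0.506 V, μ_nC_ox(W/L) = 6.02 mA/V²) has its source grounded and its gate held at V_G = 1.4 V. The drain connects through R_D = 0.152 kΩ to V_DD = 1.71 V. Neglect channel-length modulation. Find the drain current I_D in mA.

V_GS = V_G = 1.4 V, so V_ov = 1.4 − 0.506 = 0.894 V.
Assume saturation: I_D = ½ k_n V_ov² = 0.5 × 6.02 × 0.894² = 2.41 mA, giving V_DS = V_DD − I_D R_D = 1.71 − 2.41 × 0.152 = 1.34 V.
V_DS = 1.34 V ≥ V_ov = 0.894 V, confirming saturation.

I_D = 2.41 mA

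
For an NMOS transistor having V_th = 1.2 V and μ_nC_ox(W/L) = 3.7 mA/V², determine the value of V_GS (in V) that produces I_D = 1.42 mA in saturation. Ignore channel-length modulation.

In saturation I_D = ½ k_n (V_GS − V_th)², so V_GS − V_th = √(2 I_D / k_n) = √(2 × 1.42 / 3.7) = 0.876 V.
V_GS = 1.2 + 0.876 = 2.08 V.

V_GS = 2.08 V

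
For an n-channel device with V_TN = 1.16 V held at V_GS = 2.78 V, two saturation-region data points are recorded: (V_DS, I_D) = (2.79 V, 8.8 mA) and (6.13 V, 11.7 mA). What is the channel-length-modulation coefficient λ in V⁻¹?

With V_GS fixed, I_D ∝ (1 + λ V_DS) in saturation, so I_D2/I_D1 = (1 + λ V_DS2)/(1 + λ V_DS1).
11.7/8.8 = 1.33 = (1 + 6.13 λ)/(1 + 2.79 λ).
Solving: λ (I_D1 V_DS2 − I_D2 V_DS1) = I_D2 − I_D1, so λ = (11.7 − 8.8) / (8.8 × 6.13 − 11.7 × 2.79) = 2.9 / 21.3 = 0.136 V⁻¹.

λ = 0.136 V⁻¹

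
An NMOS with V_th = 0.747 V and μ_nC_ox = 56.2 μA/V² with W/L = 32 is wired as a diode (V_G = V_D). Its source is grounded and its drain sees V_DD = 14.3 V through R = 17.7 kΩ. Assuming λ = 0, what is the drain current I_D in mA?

With gate tied to drain, V_GS = V_DS ≥ V_GS − V_th, so the device is in saturation.
k_n = μ_nC_ox · (W/L) = 1.798 mA/V².
KCL at the drain: ½ k_n (V_GS − V_th)² = (V_DD − V_GS)/R.
Let x = V_GS − 0.747. Then 15.9 x² + x − 13.55 = 0, giving x = 0.892 V (positive root), so V_GS = 1.64 V.
I_D = (V_DD − V_GS)/R = (14.3 − 1.64) / 17.7 = 0.715 mA.

I_D = 0.715 mA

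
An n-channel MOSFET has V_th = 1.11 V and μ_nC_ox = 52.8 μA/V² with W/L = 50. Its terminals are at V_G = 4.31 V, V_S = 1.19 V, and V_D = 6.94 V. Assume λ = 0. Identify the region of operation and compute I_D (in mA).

Saturation; I_D = 5.33 mA

V_GS = V_G − V_S = 4.31 − 1.19 = 3.12 V; V_DS = V_D − V_S = 6.94 − 1.19 = 5.75 V.
k_n = μ_nC_ox · (W/L) = 2.64 mA/V².
V_ov = V_GS − V_th = 3.12 − 1.11 = 2.01 V.
Since V_DS = 5.75 V ≥ V_ov = 2.01 V, the device is in saturation.
I_D = ½ k_n V_ov² = 0.5 × 2.64 × 2.01² = 5.33 mA.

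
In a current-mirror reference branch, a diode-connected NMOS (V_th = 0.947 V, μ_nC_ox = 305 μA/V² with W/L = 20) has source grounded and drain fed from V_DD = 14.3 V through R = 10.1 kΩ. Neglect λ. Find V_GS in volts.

With gate tied to drain, V_GS = V_DS ≥ V_GS − V_th, so the device is in saturation.
k_n = μ_nC_ox · (W/L) = 6.1 mA/V².
KCL at the drain: ½ k_n (V_GS − V_th)² = (V_DD − V_GS)/R.
Let x = V_GS − 0.947. Then 30.8 x² + x − 13.35 = 0, giving x = 0.642 V (positive root), so V_GS = 1.59 V.
I_D = (V_DD − V_GS)/R = (14.3 − 1.59) / 10.1 = 1.26 mA.

V_GS = 1.59 V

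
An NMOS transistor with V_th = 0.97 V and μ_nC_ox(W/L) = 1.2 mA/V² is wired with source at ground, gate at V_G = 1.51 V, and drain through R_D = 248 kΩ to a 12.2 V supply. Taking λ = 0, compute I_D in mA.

V_GS = V_G = 1.51 V, so V_ov = 1.51 − 0.97 = 0.54 V.
Assume saturation: I_D = ½ k_n V_ov² = 0.5 × 1.2 × 0.54² = 0.175 mA, giving V_DS = V_DD − I_D R_D = 12.2 − 0.175 × 248 = -31.2 V.
But -31.2 V < V_ov = 0.54 V, so the device is actually in triode.
In triode I_D = k_n[V_ov V_DS − ½ V_DS²] and I_D = (V_DD − V_DS)/R_D. Equating: 149 V_DS² − 161.7 V_DS + 12.2 = 0, giving V_DS = 0.0816 V (the root below V_ov).
I_D = (12.2 − 0.0816) / 248 = 0.0489 mA.

I_D = 0.0489 mA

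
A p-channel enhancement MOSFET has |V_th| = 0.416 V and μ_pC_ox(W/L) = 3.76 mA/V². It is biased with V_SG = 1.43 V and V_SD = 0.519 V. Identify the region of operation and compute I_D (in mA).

V_ov = V_SG − |V_th| = 1.43 − 0.416 = 1.01 V.
Since V_SD = 0.519 V < V_ov = 1.01 V, the device is in the triode region.
I_D = k_p [V_ov · V_SD − ½ V_SD²] = 3.76 × [1.01 × 0.519 − 0.5 × 0.519²] = 1.47 mA.

Triode; I_D = 1.47 mA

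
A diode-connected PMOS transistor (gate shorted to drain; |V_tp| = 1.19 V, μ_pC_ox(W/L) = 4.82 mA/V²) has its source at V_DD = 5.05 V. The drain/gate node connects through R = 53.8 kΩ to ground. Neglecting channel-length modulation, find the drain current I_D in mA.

I_D = 0.0686 mA

With gate tied to drain, V_SG = V_SD ≥ V_SG − |V_tp|, so the device is in saturation.
KCL at the drain: ½ k_p (V_SG − |V_tp|)² = (V_DD − V_SG)/R.
Let x = V_SG − 1.19. Then 130 x² + x − 3.86 = 0, giving x = 0.169 V (positive root), so V_SG = 1.36 V.
I_D = (V_DD − V_SG)/R = (5.05 − 1.36) / 53.8 = 0.0686 mA.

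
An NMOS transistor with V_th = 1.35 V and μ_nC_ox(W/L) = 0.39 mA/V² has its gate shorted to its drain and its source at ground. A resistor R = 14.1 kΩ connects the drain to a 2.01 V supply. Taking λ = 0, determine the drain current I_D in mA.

With gate tied to drain, V_GS = V_DS ≥ V_GS − V_th, so the device is in saturation.
KCL at the drain: ½ k_n (V_GS − V_th)² = (V_DD − V_GS)/R.
Let x = V_GS − 1.35. Then 2.75 x² + x − 0.66 = 0, giving x = 0.341 V (positive root), so V_GS = 1.69 V.
I_D = (V_DD − V_GS)/R = (2.01 − 1.69) / 14.1 = 0.0226 mA.

I_D = 0.0226 mA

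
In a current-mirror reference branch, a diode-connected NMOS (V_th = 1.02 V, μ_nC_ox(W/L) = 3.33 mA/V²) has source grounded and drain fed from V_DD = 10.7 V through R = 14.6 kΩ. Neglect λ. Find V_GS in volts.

With gate tied to drain, V_GS = V_DS ≥ V_GS − V_th, so the device is in saturation.
KCL at the drain: ½ k_n (V_GS − V_th)² = (V_DD − V_GS)/R.
Let x = V_GS − 1.02. Then 24.3 x² + x − 9.68 = 0, giving x = 0.611 V (positive root), so V_GS = 1.63 V.
I_D = (V_DD − V_GS)/R = (10.7 − 1.63) / 14.6 = 0.621 mA.

V_GS = 1.63 V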